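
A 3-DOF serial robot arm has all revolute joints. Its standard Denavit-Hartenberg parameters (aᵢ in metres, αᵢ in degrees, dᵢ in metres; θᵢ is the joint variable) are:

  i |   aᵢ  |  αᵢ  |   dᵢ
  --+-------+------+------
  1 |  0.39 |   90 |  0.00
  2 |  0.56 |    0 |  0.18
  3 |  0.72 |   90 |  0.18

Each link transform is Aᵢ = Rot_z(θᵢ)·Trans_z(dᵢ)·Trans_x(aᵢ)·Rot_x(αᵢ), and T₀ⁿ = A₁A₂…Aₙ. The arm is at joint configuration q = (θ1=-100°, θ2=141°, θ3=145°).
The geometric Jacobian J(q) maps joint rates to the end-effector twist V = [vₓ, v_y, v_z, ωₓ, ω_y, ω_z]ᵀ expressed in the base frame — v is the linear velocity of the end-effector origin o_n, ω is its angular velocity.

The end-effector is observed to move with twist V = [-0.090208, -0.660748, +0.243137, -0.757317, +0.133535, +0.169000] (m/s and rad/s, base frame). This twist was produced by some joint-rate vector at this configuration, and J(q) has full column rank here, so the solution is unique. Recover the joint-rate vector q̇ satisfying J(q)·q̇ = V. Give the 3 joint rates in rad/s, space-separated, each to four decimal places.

0.1690 -0.2080 0.9770

o_n = [-0.3811, -0.0884, -0.3397]
J₁: ẑ×o_n = [0.0884, -0.3811, 0.0000], ω = ẑ
J2: z=[-0.9848, 0.1736, 0.0000] o=[-0.0677, -0.3841, 0.0000] → [-0.0590, -0.3345, -0.2367, -0.9848, 0.1736, 0.0000]
J3: z=[-0.9848, 0.1736, 0.0000] o=[-0.1694, 0.0758, 0.3524] → [-0.1202, -0.6816, 0.1985, -0.9848, 0.1736, 0.0000]
q̇ = J⁺·V = [0.1690, -0.2080, 0.9770]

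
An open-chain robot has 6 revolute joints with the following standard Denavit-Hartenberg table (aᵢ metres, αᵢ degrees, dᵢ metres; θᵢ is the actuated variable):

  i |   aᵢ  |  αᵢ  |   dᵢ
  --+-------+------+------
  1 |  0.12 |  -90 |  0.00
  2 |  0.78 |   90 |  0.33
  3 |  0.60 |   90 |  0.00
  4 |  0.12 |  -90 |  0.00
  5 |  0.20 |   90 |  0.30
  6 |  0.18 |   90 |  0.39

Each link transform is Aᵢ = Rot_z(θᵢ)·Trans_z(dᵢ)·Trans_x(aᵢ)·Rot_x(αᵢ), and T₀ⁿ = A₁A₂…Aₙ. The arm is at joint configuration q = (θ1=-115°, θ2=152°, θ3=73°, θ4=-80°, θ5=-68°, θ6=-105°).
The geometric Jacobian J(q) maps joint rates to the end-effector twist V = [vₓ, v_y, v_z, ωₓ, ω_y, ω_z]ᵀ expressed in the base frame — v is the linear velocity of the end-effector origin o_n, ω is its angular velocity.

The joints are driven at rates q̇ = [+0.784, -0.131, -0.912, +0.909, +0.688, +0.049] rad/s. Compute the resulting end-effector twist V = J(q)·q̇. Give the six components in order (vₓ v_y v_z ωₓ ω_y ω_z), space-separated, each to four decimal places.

-0.6823 1.7239 -0.3554 0.7683 1.0838 0.9360

o_n = [1.2011, 0.4279, -0.7701]
J₁: ẑ×o_n = [-0.4279, 1.2011, 0.0000], ω = ẑ
J2: z=[0.9063, -0.4226, 0.0000] o=[-0.0507, -0.1088, 0.0000] → [0.3255, 0.6980, 1.0154, 0.9063, -0.4226, 0.0000]
J3: z=[-0.1984, -0.4255, -0.8829] o=[0.5394, 0.3760, -0.3662] → [0.2178, -0.6644, 0.2712, -0.1984, -0.4255, -0.8829]
J4: z=[0.0919, 0.8888, -0.4490] o=[1.1249, 0.2738, -0.4485] → [-0.2166, -0.0047, -0.0535, 0.0919, 0.8888, -0.4490]
J5: z=[0.9265, -0.2415, -0.2885] o=[1.1687, 0.3206, -0.3471] → [0.1331, 0.3826, 0.1073, 0.9265, -0.2415, -0.2885]
J6: z=[-0.3039, -0.0282, -0.9523] o=[1.4910, 0.4421, -0.4535] → [-0.0046, 0.1799, -0.0039, -0.3039, -0.0282, -0.9523]
V = J·q̇ = [-0.6823, 1.7239, -0.3554, 0.7683, 1.0838, 0.9360]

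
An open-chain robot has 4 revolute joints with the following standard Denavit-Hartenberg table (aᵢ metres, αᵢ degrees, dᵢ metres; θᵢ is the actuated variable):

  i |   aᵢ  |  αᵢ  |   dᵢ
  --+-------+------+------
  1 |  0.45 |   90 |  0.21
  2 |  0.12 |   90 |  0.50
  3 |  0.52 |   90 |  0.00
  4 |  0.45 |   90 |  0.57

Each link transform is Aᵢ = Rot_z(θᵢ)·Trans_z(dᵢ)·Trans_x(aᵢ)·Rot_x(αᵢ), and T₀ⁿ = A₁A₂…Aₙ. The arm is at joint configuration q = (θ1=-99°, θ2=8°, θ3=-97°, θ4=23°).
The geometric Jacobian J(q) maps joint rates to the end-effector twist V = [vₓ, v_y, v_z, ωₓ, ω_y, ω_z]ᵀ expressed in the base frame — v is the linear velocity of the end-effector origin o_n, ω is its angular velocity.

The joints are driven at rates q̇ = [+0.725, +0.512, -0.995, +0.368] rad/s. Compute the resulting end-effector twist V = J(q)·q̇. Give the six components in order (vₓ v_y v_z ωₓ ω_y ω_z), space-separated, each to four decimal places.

-0.6403 1.0598 -0.5398 -0.4717 0.5811 1.6595

o_n = [0.3659, 0.0227, -0.0420]
J₁: ẑ×o_n = [-0.0227, 0.3659, 0.0000], ω = ẑ
J2: z=[-0.9877, 0.1564, 0.0000] o=[-0.0704, -0.4445, 0.2100] → [-0.0394, -0.2489, -0.5297, -0.9877, 0.1564, 0.0000]
J3: z=[-0.0218, -0.1375, -0.9903] o=[-0.5828, -0.4836, 0.2267] → [0.5384, -0.9453, 0.1194, -0.0218, -0.1375, -0.9903]
J4: z=[0.0334, 0.9899, -0.1381] o=[-0.0632, -0.5024, 0.2179] → [-0.1847, -0.0506, -0.4072, 0.0334, 0.9899, -0.1381]
V = J·q̇ = [-0.6403, 1.0598, -0.5398, -0.4717, 0.5811, 1.6595]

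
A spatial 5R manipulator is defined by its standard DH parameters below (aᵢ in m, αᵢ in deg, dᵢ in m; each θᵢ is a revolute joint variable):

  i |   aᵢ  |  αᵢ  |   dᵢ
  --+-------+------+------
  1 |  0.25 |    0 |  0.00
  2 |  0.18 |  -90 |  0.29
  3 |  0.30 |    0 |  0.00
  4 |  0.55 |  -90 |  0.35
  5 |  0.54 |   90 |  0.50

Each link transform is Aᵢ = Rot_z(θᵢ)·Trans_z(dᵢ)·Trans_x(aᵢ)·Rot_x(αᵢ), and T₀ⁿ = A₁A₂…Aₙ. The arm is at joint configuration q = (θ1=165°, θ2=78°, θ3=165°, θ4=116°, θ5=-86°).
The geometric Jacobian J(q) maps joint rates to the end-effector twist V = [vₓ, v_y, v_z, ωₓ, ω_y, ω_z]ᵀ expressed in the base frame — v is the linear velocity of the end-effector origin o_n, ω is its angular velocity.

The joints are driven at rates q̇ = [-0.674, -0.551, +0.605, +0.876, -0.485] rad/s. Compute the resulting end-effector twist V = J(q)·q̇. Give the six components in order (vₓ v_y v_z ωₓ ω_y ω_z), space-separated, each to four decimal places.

o_n = [0.3264, -0.7782, 0.6938]
J₁: ẑ×o_n = [0.7782, 0.3264, -0.0000], ω = ẑ
J2: z=[0.0000, 0.0000, 1.0000] o=[-0.2415, 0.0647, 0.0000] → [0.8429, 0.5679, -0.0000, 0.0000, 0.0000, 1.0000]
J3: z=[0.8910, -0.4540, 0.0000] o=[-0.3232, -0.0957, 0.2900] → [-0.1833, -0.3598, -0.3132, 0.8910, -0.4540, 0.0000]
J4: z=[0.8910, -0.4540, 0.0000] o=[-0.1916, 0.1625, 0.2124] → [-0.2186, -0.4290, -0.6029, 0.8910, -0.4540, 0.0000]
J5: z=[-0.4456, -0.8746, -0.1908] o=[0.0726, -0.0899, 0.7522] → [-0.0802, -0.0745, 0.5288, -0.4456, -0.8746, -0.1908]
V = J·q̇ = [-1.2524, -1.0903, -0.9741, 1.5357, -0.2482, -1.1325]

-1.2524 -1.0903 -0.9741 1.5357 -0.2482 -1.1325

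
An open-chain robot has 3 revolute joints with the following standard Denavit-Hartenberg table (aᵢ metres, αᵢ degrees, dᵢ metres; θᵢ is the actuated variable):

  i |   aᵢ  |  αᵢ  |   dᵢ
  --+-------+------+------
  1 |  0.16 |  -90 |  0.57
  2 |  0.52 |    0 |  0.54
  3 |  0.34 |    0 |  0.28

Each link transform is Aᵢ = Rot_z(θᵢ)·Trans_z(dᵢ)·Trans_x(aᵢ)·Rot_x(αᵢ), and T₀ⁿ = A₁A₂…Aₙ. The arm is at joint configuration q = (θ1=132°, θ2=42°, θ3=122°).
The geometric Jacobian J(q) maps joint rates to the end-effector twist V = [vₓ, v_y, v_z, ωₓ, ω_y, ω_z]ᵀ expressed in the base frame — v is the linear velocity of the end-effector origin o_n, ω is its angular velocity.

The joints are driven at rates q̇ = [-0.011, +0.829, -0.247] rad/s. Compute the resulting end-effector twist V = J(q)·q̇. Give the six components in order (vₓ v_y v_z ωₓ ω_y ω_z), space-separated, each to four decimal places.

o_n = [-0.7563, -0.3855, 0.1283]
J₁: ẑ×o_n = [0.3855, -0.7563, 0.0000], ω = ẑ
J2: z=[-0.7431, -0.6691, 0.0000] o=[-0.1071, 0.1189, 0.5700] → [0.2955, -0.3282, -0.0596, -0.7431, -0.6691, 0.0000]
J3: z=[-0.7431, -0.6691, 0.0000] o=[-0.7669, 0.0448, 0.2221] → [0.0627, -0.0696, 0.3268, -0.7431, -0.6691, 0.0000]
V = J·q̇ = [0.2253, -0.2466, -0.1301, -0.4325, -0.3894, -0.0110]

0.2253 -0.2466 -0.1301 -0.4325 -0.3894 -0.0110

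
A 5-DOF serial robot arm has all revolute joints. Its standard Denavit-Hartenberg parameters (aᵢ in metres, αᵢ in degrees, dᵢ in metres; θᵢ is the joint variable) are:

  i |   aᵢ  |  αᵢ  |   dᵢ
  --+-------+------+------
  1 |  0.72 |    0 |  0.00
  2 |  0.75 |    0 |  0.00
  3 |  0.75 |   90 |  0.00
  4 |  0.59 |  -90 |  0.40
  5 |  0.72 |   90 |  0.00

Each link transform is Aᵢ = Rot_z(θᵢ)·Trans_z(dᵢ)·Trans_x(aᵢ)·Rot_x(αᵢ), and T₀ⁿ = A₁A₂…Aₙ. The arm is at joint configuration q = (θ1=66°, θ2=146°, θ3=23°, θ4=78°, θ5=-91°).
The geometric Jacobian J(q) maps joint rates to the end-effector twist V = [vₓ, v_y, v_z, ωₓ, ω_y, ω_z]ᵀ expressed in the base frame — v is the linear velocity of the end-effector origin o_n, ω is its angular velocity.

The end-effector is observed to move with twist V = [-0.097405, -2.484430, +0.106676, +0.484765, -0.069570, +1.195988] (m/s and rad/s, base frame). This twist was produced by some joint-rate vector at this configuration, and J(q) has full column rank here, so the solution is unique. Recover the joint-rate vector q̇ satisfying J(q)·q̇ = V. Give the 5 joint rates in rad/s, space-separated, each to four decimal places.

0.8590 0.5250 -0.2350 -0.4370 0.2260

o_n = [-1.7596, 0.1899, 0.5648]
J₁: ẑ×o_n = [-0.1899, -1.7596, 0.0000], ω = ẑ
J2: z=[0.0000, 0.0000, 1.0000] o=[0.2929, 0.6578, 0.0000] → [0.4678, -2.0524, 0.0000, 0.0000, 0.0000, 1.0000]
J3: z=[0.0000, 0.0000, 1.0000] o=[-0.3432, 0.2603, 0.0000] → [0.0704, -1.4164, 0.0000, 0.0000, 0.0000, 1.0000]
J4: z=[-0.8192, 0.5736, 0.0000] o=[-0.7734, -0.3541, 0.0000] → [0.3240, 0.4627, 0.1201, -0.8192, 0.5736, 0.0000]
J5: z=[0.5610, 0.8013, 0.2079] o=[-1.1714, -0.2251, 0.5771] → [-0.0961, -0.1154, 0.7042, 0.5610, 0.8013, 0.2079]
q̇ = J⁺·V = [0.8590, 0.5250, -0.2350, -0.4370, 0.2260]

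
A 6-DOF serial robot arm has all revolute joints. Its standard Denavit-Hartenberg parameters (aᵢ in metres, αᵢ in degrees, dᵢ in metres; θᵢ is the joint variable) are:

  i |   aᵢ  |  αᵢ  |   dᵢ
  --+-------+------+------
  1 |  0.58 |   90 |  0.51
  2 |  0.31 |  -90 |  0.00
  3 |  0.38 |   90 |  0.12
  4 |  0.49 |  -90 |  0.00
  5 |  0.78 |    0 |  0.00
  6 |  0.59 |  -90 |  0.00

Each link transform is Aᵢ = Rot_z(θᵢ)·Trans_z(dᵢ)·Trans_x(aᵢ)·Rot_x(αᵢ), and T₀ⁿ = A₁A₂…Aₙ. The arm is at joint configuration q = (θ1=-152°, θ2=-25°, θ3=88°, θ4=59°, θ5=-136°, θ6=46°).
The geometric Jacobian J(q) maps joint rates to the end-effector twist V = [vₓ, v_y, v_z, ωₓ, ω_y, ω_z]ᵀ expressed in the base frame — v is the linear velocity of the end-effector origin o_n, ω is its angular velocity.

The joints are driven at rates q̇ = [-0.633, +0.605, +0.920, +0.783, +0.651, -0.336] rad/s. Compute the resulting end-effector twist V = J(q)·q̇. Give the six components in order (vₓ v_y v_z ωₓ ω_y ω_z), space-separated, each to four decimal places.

-0.6393 -0.5067 1.1633 -1.4460 0.2529 0.0211

o_n = [-1.5544, -1.1704, -0.0506]
J₁: ẑ×o_n = [1.1704, -1.5544, 0.0000], ω = ẑ
J2: z=[-0.4695, 0.8829, 0.0000] o=[-0.5121, -0.2723, 0.5100] → [-0.4950, -0.2632, 1.3419, -0.4695, 0.8829, 0.0000]
J3: z=[-0.3731, -0.1984, 0.9063] o=[-0.7602, -0.4042, 0.3790] → [0.7797, -0.8801, 0.1283, -0.3731, -0.1984, 0.9063]
J4: z=[-0.8161, -0.3944, -0.4224] o=[-0.6373, -0.7690, 0.4821] → [0.0405, -0.0474, -0.0341, -0.8161, -0.3944, -0.4224]
J5: z=[-0.5704, 0.6669, 0.4794] o=[-0.6826, -1.0787, 0.8591] → [-0.5627, -0.9368, 0.6337, -0.5704, 0.6669, 0.4794]
J6: z=[-0.5704, 0.6669, 0.4794] o=[-1.0729, -0.9377, 0.1986] → [-0.0546, -0.3730, 0.4539, -0.5704, 0.6669, 0.4794]
V = J·q̇ = [-0.6393, -0.5067, 1.1633, -1.4460, 0.2529, 0.0211]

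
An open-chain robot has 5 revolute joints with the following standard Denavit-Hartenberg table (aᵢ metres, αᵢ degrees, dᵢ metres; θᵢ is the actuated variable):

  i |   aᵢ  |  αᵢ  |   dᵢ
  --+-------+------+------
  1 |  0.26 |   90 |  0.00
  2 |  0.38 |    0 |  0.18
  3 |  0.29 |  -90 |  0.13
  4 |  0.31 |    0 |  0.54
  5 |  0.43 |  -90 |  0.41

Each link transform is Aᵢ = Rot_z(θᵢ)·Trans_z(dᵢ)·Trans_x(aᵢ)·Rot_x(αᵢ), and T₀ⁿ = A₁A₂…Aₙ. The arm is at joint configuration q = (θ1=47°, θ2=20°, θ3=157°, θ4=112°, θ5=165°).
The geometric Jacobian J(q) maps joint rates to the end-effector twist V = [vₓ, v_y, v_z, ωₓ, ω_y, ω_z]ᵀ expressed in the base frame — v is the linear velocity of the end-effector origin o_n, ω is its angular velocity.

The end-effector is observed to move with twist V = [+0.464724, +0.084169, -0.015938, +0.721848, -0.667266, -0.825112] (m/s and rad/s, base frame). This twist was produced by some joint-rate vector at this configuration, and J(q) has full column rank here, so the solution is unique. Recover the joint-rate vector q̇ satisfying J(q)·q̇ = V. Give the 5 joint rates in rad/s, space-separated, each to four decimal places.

-0.9070 0.7080 0.2750 -0.2710 0.1890

o_n = [0.5615, -0.0568, -0.8069]
J₁: ẑ×o_n = [0.0568, 0.5615, -0.0000], ω = ẑ
J2: z=[0.7314, -0.6820, 0.0000] o=[0.1773, 0.1902, 0.0000] → [0.5503, 0.5901, 0.0814, 0.7314, -0.6820, 0.0000]
J3: z=[0.7314, -0.6820, 0.0000] o=[0.5525, 0.3285, 0.1300] → [0.6389, 0.6852, -0.2757, 0.7314, -0.6820, 0.0000]
J4: z=[-0.0357, -0.0383, -0.9986] o=[0.4501, 0.0281, 0.1451] → [-0.0483, -0.1452, 0.0073, -0.0357, -0.0383, -0.9986]
J5: z=[-0.0357, -0.0383, -0.9986] o=[0.2997, 0.2883, -0.4002] → [-0.3290, -0.2760, 0.0223, -0.0357, -0.0383, -0.9986]
q̇ = J⁺·V = [-0.9070, 0.7080, 0.2750, -0.2710, 0.1890]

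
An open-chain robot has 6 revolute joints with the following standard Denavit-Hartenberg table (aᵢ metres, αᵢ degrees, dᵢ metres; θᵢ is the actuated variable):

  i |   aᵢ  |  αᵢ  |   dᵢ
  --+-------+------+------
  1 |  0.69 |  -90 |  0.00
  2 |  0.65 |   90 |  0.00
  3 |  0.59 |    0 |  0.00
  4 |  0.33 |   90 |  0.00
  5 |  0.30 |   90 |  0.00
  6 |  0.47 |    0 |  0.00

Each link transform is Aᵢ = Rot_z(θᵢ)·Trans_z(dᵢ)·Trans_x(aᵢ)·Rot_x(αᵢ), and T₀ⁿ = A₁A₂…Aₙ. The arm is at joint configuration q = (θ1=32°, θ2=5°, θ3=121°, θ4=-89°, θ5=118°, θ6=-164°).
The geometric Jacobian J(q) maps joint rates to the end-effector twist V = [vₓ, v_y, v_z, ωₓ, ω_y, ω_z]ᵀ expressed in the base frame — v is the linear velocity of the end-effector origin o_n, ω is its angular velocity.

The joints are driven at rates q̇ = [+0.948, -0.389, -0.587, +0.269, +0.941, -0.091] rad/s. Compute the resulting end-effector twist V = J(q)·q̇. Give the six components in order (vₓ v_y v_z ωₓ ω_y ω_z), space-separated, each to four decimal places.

o_n = [0.6583, 1.3880, -0.1874]
J₁: ẑ×o_n = [-1.3880, 0.6583, 0.0000], ω = ẑ
J2: z=[-0.5299, 0.8480, 0.0000] o=[0.5852, 0.3656, 0.0000] → [-0.1589, -0.0993, -0.6037, -0.5299, 0.8480, 0.0000]
J3: z=[0.0739, 0.0462, 0.9962] o=[1.1343, 0.7088, -0.0567] → [-0.6826, -0.4646, 0.0722, 0.0739, 0.0462, 0.9962]
J4: z=[0.0739, 0.0462, 0.9962] o=[0.6096, 0.9772, -0.0302] → [-0.4164, 0.0601, 0.0281, 0.0739, 0.0462, 0.9962]
J5: z=[0.8971, -0.4394, -0.0462] o=[0.7533, 1.2733, -0.0546] → [0.0637, 0.1235, 0.0611, 0.8971, -0.4394, -0.0462]
J6: z=[0.4193, 0.8138, 0.4024] o=[0.7116, 1.1592, 0.2197] → [-0.4233, 0.1493, 0.1393, 0.4193, 0.8138, 0.4024]
V = J·q̇ = [-0.8669, 1.0542, 0.2448, 0.9886, -0.8321, 0.5511]

-0.8669 1.0542 0.2448 0.9886 -0.8321 0.5511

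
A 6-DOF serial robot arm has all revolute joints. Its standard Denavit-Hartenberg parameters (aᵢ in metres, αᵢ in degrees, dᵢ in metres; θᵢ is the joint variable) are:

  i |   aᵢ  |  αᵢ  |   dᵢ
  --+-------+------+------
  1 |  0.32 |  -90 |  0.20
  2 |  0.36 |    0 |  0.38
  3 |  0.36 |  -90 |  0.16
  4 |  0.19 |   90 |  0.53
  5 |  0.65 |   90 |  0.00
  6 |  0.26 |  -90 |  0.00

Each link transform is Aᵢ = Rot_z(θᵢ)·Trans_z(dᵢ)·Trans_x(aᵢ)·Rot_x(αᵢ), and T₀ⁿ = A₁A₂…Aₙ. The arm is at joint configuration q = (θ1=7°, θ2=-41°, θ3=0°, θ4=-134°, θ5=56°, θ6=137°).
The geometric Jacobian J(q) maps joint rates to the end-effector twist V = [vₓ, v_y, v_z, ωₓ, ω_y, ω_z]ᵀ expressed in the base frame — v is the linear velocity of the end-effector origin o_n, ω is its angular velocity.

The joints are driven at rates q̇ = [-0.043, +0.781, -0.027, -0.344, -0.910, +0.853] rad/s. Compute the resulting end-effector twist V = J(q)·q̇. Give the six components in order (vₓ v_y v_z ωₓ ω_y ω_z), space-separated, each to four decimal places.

-0.6852 0.0187 -0.4350 -0.6432 1.8301 0.6838

o_n = [1.0321, 0.8707, -0.3028]
J₁: ẑ×o_n = [-0.8707, 1.0321, 0.0000], ω = ẑ
J2: z=[-0.1219, 0.9925, 0.0000] o=[0.3176, 0.0390, 0.2000] → [-0.4991, -0.0613, -0.8105, -0.1219, 0.9925, 0.0000]
J3: z=[-0.1219, 0.9925, 0.0000] o=[0.5410, 0.4493, 0.4362] → [-0.7335, -0.0901, -0.5388, -0.1219, 0.9925, 0.0000]
J4: z=[0.6512, 0.0800, -0.7547] o=[0.7911, 0.6412, 0.6724] → [0.0953, 0.4532, 0.1302, 0.6512, 0.0800, -0.7547]
J5: z=[-0.4542, -0.7556, -0.4719] o=[1.0207, 0.8071, 0.1858] → [0.3992, -0.2273, -0.0203, -0.4542, -0.7556, -0.4719]
J6: z=[-0.8682, 0.4942, 0.0442] o=[1.1506, 1.0865, -0.3866] → [0.0509, 0.0675, 0.2459, -0.8682, 0.4942, 0.0442]
V = J·q̇ = [-0.6852, 0.0187, -0.4350, -0.6432, 1.8301, 0.6838]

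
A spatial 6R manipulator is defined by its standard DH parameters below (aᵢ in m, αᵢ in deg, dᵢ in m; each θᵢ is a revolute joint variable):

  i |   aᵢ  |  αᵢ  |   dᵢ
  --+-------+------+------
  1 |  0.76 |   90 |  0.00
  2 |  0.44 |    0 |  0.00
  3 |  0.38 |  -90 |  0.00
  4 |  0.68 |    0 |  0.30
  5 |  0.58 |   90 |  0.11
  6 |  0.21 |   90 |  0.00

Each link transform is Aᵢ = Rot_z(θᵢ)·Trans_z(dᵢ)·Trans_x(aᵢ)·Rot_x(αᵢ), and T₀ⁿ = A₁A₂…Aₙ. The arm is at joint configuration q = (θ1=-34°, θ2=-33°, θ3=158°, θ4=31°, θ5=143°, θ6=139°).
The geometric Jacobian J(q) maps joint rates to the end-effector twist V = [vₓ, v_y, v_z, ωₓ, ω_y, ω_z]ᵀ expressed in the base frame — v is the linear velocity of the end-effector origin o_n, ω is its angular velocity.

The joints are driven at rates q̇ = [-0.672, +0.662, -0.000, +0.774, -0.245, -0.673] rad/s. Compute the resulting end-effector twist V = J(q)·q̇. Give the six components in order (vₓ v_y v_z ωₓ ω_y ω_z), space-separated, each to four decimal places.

o_n = [0.5260, 0.1208, -0.1085]
J₁: ẑ×o_n = [-0.1208, 0.5260, 0.0000], ω = ẑ
J2: z=[-0.5592, -0.8290, 0.0000] o=[0.6301, -0.4250, 0.0000] → [0.0899, -0.0607, -0.3915, -0.5592, -0.8290, 0.0000]
J3: z=[-0.5592, -0.8290, 0.0000] o=[0.9360, -0.6313, -0.2396] → [-0.1087, 0.0733, -0.7605, -0.5592, -0.8290, 0.0000]
J4: z=[-0.6791, 0.4581, -0.5736] o=[0.7553, -0.5095, 0.0716] → [0.2790, 0.0092, -0.3230, -0.6791, 0.4581, -0.5736]
J5: z=[-0.6791, 0.4581, -0.5736] o=[0.4702, 0.1053, 0.3770] → [-0.2135, -0.3617, -0.0361, -0.6791, 0.4581, -0.5736]
J6: z=[0.5064, 0.8580, 0.0856] o=[0.7037, 0.0209, -0.1586] → [0.0344, -0.0406, 0.2031, 0.5064, 0.8580, 0.0856]
V = J·q̇ = [0.3858, -0.2705, -0.6371, -1.0703, -0.8840, -1.0330]

0.3858 -0.2705 -0.6371 -1.0703 -0.8840 -1.0330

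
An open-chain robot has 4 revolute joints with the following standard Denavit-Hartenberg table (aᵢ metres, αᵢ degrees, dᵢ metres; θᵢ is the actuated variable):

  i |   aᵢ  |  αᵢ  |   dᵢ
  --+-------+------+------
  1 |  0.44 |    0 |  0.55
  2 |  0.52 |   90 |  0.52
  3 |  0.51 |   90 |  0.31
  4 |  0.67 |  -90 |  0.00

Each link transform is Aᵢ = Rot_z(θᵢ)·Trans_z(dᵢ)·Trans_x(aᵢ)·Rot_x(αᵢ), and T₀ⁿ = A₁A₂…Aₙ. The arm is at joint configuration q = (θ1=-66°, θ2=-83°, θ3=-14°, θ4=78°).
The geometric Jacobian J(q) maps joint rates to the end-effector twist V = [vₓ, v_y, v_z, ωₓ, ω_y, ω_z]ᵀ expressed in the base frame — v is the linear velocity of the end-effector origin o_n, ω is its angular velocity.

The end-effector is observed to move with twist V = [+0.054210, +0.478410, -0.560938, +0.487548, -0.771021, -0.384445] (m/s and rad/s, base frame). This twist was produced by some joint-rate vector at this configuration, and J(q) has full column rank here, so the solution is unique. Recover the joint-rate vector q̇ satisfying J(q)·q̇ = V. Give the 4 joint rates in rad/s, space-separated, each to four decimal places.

o_n = [-1.3040, -0.1668, 0.9129]
J₁: ẑ×o_n = [0.1668, -1.3040, 0.0000], ω = ẑ
J2: z=[0.0000, 0.0000, 1.0000] o=[0.1790, -0.4020, 0.5500] → [-0.2352, -1.4830, 0.0000, 0.0000, 0.0000, 1.0000]
J3: z=[-0.5150, 0.8572, 0.0000] o=[-0.2668, -0.6698, 1.0700] → [-0.1346, -0.0809, 0.6300, -0.5150, 0.8572, 0.0000]
J4: z=[0.2074, 0.1246, -0.9703] o=[-0.8506, -0.6589, 0.9466] → [0.4733, 0.4469, 0.1585, 0.2074, 0.1246, -0.9703]
q̇ = J⁺·V = [-0.4480, 0.1470, -0.9120, 0.0860]

-0.4480 0.1470 -0.9120 0.0860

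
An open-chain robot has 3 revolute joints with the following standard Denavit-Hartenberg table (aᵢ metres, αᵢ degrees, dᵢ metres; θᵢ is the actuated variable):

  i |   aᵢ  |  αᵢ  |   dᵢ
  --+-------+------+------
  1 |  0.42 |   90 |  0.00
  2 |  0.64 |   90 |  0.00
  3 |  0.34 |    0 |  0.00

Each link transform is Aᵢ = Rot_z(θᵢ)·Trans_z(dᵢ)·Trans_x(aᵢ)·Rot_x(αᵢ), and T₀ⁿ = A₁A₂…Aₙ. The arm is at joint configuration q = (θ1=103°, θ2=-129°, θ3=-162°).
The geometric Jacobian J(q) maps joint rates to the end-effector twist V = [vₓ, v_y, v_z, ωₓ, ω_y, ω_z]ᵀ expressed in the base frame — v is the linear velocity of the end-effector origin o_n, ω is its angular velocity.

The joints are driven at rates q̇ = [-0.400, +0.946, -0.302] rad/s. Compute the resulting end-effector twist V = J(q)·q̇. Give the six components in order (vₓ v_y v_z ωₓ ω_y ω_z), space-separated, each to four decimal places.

0.1149 0.3291 -0.1638 0.8690 0.4415 -0.5901

o_n = [-0.1520, 0.1914, -0.2461]
J₁: ẑ×o_n = [-0.1914, -0.1520, 0.0000], ω = ẑ
J2: z=[0.9744, 0.2250, 0.0000] o=[-0.0945, 0.4092, 0.0000] → [-0.0554, 0.2398, -0.1993, 0.9744, 0.2250, 0.0000]
J3: z=[0.1748, -0.7572, 0.6293] o=[-0.0039, 0.0168, -0.4974] → [-0.3002, -0.1372, -0.0817, 0.1748, -0.7572, 0.6293]
V = J·q̇ = [0.1149, 0.3291, -0.1638, 0.8690, 0.4415, -0.5901]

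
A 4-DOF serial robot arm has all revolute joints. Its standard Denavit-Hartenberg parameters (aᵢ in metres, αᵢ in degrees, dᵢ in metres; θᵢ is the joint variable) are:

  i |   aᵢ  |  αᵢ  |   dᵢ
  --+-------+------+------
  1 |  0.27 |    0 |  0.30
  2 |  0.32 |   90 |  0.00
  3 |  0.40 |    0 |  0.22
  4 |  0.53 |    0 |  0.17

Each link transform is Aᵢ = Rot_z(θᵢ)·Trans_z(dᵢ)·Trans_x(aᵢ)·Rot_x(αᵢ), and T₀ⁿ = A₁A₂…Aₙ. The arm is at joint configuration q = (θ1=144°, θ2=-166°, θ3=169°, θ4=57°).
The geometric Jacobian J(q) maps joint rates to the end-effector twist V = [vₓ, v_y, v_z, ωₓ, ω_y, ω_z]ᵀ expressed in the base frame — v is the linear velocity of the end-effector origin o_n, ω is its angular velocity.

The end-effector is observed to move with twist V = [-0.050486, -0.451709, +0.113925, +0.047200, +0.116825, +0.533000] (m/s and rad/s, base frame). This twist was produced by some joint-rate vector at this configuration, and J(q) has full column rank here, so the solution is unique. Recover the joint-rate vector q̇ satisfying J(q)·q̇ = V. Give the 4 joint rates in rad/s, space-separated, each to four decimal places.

o_n = [-0.7733, -0.0378, -0.0049]
J₁: ẑ×o_n = [0.0378, -0.7733, 0.0000], ω = ẑ
J2: z=[0.0000, 0.0000, 1.0000] o=[-0.2184, 0.1587, 0.3000] → [0.1965, -0.5548, 0.0000, 0.0000, 0.0000, 1.0000]
J3: z=[-0.3746, -0.9272, 0.0000] o=[0.0783, 0.0388, 0.3000] → [0.2827, -0.1142, -0.7608, -0.3746, -0.9272, 0.0000]
J4: z=[-0.3746, -0.9272, 0.0000] o=[-0.3682, -0.0181, 0.3763] → [0.3535, -0.1428, -0.3682, -0.3746, -0.9272, 0.0000]
q̇ = J⁺·V = [0.7740, -0.2410, -0.1720, 0.0460]

0.7740 -0.2410 -0.1720 0.0460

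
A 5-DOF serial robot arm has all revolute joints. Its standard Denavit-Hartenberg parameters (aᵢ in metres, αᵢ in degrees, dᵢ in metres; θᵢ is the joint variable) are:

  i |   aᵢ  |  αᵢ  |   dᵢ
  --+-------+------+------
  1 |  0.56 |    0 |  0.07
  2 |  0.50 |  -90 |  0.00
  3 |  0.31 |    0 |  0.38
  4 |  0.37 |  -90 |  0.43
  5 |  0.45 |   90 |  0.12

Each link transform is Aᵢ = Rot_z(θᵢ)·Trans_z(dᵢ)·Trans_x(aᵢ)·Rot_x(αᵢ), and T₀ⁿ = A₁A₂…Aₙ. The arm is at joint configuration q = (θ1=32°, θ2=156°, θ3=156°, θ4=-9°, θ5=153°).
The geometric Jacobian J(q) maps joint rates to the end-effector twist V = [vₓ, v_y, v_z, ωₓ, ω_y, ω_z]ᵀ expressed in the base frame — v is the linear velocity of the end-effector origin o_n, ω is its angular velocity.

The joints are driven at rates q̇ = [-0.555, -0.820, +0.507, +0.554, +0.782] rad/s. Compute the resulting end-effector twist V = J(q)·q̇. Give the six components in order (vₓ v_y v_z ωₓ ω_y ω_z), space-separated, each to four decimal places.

-0.8432 -0.4755 0.2724 0.5694 -0.9914 -0.7192

o_n = [0.3835, -0.3277, 0.0614]
J₁: ẑ×o_n = [0.3277, 0.3835, -0.0000], ω = ẑ
J2: z=[0.0000, 0.0000, 1.0000] o=[0.4749, 0.2968, 0.0700] → [0.6245, -0.0914, 0.0000, 0.0000, 0.0000, 1.0000]
J3: z=[0.1392, -0.9903, 0.0000] o=[-0.0202, 0.2272, 0.0700] → [0.0085, 0.0012, 0.3226, 0.1392, -0.9903, 0.0000]
J4: z=[0.1392, -0.9903, 0.0000] o=[0.3131, -0.1097, -0.0561] → [-0.1164, -0.0164, 0.0394, 0.1392, -0.9903, 0.0000]
J5: z=[0.5393, 0.0758, 0.8387] o=[0.6802, -0.4923, -0.2576] → [-0.1139, -0.4209, 0.1113, 0.5393, 0.0758, 0.8387]
V = J·q̇ = [-0.8432, -0.4755, 0.2724, 0.5694, -0.9914, -0.7192]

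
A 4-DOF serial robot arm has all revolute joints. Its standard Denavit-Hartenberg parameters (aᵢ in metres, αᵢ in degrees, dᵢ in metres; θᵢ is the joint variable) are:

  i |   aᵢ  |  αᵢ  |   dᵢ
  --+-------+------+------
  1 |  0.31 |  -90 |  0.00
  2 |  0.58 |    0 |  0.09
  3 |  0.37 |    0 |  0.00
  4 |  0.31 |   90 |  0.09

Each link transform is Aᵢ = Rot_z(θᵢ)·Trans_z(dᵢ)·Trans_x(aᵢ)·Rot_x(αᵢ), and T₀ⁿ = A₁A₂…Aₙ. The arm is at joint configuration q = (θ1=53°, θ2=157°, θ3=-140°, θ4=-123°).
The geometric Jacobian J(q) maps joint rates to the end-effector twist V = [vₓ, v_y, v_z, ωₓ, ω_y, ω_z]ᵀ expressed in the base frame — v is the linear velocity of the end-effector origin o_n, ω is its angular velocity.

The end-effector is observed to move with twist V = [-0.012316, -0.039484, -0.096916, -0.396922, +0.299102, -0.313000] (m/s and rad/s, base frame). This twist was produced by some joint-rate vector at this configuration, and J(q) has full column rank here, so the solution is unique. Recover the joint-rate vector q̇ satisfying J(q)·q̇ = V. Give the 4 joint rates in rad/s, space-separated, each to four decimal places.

-0.3130 0.5150 0.6560 -0.6740

o_n = [-0.1170, 0.1439, -0.0368]
J₁: ẑ×o_n = [-0.1439, -0.1170, 0.0000], ω = ẑ
J2: z=[-0.7986, 0.6018, 0.0000] o=[0.1866, 0.2476, 0.0000] → [-0.0222, -0.0294, 0.2655, -0.7986, 0.6018, 0.0000]
J3: z=[-0.7986, 0.6018, 0.0000] o=[-0.2066, -0.1246, -0.2266] → [0.1142, 0.1516, -0.2684, -0.7986, 0.6018, 0.0000]
J4: z=[-0.7986, 0.6018, 0.0000] o=[0.0063, 0.1579, -0.3348] → [0.1793, 0.2380, 0.0854, -0.7986, 0.6018, 0.0000]
q̇ = J⁺·V = [-0.3130, 0.5150, 0.6560, -0.6740]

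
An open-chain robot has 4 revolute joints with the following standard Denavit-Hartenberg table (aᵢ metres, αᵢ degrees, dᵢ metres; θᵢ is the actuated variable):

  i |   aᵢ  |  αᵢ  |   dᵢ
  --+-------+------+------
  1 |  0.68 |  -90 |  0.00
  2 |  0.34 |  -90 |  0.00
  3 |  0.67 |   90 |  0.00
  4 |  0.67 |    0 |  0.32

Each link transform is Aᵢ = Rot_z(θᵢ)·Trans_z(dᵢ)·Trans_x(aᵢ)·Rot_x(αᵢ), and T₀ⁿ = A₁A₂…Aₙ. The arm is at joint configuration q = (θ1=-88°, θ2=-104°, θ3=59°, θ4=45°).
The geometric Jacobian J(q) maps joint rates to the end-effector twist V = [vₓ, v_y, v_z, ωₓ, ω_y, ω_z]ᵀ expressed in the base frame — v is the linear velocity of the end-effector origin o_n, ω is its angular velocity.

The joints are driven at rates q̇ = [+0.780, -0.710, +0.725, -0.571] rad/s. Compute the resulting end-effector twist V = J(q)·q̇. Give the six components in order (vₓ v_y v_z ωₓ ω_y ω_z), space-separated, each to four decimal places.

-0.2107 0.4203 -0.3843 -0.9748 -0.8564 0.4805

o_n = [-0.7855, -0.8765, 1.2822]
J₁: ẑ×o_n = [0.8765, -0.7855, 0.0000], ω = ẑ
J2: z=[0.9994, 0.0349, 0.0000] o=[0.0237, -0.6796, 0.0000] → [0.0447, -1.2815, -0.1686, 0.9994, 0.0349, 0.0000]
J3: z=[0.0339, -0.9697, 0.2419] o=[0.0209, -0.5974, 0.3299] → [-0.8560, -0.2273, -0.7914, 0.0339, -0.9697, 0.2419]
J4: z=[0.5075, 0.2252, 0.8317] o=[-0.5560, -0.5340, 0.6647] → [0.4239, -0.5042, -0.1221, 0.5075, 0.2252, 0.8317]
V = J·q̇ = [-0.2107, 0.4203, -0.3843, -0.9748, -0.8564, 0.4805]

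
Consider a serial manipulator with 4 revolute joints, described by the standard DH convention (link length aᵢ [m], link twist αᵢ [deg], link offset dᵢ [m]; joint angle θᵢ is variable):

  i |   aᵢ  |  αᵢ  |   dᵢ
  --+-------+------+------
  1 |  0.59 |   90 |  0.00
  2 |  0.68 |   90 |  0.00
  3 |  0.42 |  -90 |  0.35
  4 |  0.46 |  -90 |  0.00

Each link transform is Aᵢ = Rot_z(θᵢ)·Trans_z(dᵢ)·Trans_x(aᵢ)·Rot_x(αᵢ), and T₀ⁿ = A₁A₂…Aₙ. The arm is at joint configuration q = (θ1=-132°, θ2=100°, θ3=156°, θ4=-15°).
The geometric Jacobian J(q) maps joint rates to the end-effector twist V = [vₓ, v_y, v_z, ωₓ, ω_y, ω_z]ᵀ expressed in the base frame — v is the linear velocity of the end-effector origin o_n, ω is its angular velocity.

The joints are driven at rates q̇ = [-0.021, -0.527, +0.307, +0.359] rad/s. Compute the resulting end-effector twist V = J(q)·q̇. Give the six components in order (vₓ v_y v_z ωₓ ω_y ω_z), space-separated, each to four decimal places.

0.2528 -0.0219 -0.4259 0.4161 -0.8156 -0.1115

o_n = [-0.9779, -0.5606, -0.0265]
J₁: ẑ×o_n = [0.5606, -0.9779, 0.0000], ω = ẑ
J2: z=[-0.7431, 0.6691, 0.0000] o=[-0.3948, -0.4385, 0.0000] → [-0.0177, -0.0197, 0.4810, -0.7431, 0.6691, 0.0000]
J3: z=[-0.6590, -0.7319, 0.1736] o=[-0.3158, -0.3507, 0.6697] → [0.5459, -0.5737, -0.3462, -0.6590, -0.7319, 0.1736]
J4: z=[0.6316, -0.6638, -0.4006] o=[-0.7179, -0.5421, 0.3526] → [0.2442, 0.3435, -0.1843, 0.6316, -0.6638, -0.4006]
V = J·q̇ = [0.2528, -0.0219, -0.4259, 0.4161, -0.8156, -0.1115]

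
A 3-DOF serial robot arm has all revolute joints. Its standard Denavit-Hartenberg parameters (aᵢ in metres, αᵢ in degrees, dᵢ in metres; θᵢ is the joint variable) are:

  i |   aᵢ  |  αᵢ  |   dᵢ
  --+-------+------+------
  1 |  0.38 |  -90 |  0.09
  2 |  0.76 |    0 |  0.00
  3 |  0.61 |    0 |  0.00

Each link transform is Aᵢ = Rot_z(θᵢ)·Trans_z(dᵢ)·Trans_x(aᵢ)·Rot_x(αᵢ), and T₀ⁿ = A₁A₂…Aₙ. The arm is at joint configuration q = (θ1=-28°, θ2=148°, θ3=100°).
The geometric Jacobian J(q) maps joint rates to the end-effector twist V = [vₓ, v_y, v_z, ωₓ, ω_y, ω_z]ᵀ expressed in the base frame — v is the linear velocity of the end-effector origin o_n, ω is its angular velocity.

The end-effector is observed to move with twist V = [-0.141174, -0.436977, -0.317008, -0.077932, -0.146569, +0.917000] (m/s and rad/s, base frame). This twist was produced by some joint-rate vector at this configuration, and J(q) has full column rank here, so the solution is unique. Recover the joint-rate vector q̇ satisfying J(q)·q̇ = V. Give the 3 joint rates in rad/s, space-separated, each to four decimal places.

o_n = [-0.4353, 0.2315, 0.2528]
J₁: ẑ×o_n = [-0.2315, -0.4353, 0.0000], ω = ẑ
J2: z=[0.4695, 0.8829, 0.0000] o=[0.3355, -0.1784, 0.0900] → [0.1438, -0.0765, 0.8730, 0.4695, 0.8829, 0.0000]
J3: z=[0.4695, 0.8829, 0.0000] o=[-0.2336, 0.1242, -0.3127] → [0.4994, -0.2655, 0.2285, 0.4695, 0.8829, 0.0000]
q̇ = J⁺·V = [0.9170, -0.4330, 0.2670]

0.9170 -0.4330 0.2670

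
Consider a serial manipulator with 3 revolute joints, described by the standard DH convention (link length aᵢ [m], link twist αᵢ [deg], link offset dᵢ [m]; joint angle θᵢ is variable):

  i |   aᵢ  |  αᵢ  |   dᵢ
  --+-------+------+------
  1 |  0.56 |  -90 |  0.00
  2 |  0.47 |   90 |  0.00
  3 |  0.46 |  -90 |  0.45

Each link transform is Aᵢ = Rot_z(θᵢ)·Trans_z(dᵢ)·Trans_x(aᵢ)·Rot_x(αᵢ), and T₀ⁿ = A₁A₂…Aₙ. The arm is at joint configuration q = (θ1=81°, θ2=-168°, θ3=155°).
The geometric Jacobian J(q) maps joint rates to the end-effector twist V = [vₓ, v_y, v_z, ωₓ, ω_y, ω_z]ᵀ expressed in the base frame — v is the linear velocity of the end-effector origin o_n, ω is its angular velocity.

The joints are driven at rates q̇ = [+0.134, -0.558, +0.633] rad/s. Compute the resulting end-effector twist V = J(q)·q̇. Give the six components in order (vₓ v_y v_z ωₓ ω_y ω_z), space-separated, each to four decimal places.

o_n = [-0.1272, 0.4398, -0.4291]
J₁: ẑ×o_n = [-0.4398, -0.1272, 0.0000], ω = ẑ
J2: z=[-0.9877, 0.1564, 0.0000] o=[0.0876, 0.5531, 0.0000] → [-0.0671, -0.4238, 0.1455, -0.9877, 0.1564, 0.0000]
J3: z=[-0.0325, -0.2054, -0.9781] o=[0.0157, 0.0990, 0.0977] → [0.4415, 0.1226, -0.0404, -0.0325, -0.2054, -0.9781]
V = J·q̇ = [0.2580, 0.2971, -0.1068, 0.5305, -0.2173, -0.4852]

0.2580 0.2971 -0.1068 0.5305 -0.2173 -0.4852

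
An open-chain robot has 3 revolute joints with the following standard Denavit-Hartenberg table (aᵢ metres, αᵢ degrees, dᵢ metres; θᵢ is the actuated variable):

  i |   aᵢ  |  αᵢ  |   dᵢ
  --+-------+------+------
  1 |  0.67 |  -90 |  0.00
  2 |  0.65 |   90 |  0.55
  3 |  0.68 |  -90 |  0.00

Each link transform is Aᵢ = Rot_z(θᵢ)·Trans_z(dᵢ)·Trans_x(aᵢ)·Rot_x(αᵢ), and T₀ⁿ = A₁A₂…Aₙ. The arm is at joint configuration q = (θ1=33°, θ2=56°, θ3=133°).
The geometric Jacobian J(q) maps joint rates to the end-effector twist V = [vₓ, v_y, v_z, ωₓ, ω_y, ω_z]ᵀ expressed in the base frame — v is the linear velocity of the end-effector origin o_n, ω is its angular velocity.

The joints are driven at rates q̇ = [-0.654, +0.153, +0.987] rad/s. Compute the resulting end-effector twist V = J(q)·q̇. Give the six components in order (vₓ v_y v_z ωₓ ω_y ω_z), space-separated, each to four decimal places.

0.8495 -0.5978 0.3910 0.6029 0.5740 -0.1021

o_n = [0.0788, 1.3000, -0.1544]
J₁: ẑ×o_n = [-1.3000, 0.0788, 0.0000], ω = ẑ
J2: z=[-0.5446, 0.8387, 0.0000] o=[0.5619, 0.3649, 0.0000] → [-0.1295, -0.0841, -0.1041, -0.5446, 0.8387, 0.0000]
J3: z=[0.6953, 0.4515, 0.5592] o=[0.5672, 1.0241, -0.5389] → [0.0193, -0.5404, 0.4123, 0.6953, 0.4515, 0.5592]
V = J·q̇ = [0.8495, -0.5978, 0.3910, 0.6029, 0.5740, -0.1021]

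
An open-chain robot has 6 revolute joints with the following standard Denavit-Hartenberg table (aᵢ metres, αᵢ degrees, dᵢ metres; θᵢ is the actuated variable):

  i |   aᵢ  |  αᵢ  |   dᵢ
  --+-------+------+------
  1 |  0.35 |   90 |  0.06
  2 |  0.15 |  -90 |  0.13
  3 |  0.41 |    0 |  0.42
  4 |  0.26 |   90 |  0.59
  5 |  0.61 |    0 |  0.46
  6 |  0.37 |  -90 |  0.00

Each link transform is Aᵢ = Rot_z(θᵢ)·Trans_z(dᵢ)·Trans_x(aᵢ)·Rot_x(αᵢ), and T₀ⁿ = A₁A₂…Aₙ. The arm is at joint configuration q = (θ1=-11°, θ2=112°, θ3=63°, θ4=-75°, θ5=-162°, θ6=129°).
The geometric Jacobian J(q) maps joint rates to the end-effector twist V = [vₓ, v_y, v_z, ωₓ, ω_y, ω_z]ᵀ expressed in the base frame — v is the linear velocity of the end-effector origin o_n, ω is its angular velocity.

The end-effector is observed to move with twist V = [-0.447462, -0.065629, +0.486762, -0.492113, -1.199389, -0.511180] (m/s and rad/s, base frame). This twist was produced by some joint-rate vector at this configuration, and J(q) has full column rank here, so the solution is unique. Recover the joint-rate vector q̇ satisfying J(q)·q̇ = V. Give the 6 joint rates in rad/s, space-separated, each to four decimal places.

-0.1340 0.0740 -0.4640 0.8410 0.3620 0.8620

o_n = [-0.3462, -0.1493, 0.0418]
J₁: ẑ×o_n = [0.1493, -0.3462, 0.0000], ω = ẑ
J2: z=[-0.1908, -0.9816, 0.0000] o=[0.3436, -0.0668, 0.0600] → [0.0179, -0.0035, -0.6613, -0.1908, -0.9816, 0.0000]
J3: z=[-0.9101, 0.1769, -0.3746] o=[0.2636, -0.1837, 0.1991] → [-0.0149, 0.0853, 0.0766, -0.9101, 0.1769, -0.3746]
J4: z=[-0.9101, 0.1769, -0.3746] o=[-0.1174, 0.2625, 0.2143] → [-0.1848, -0.0713, 0.4153, -0.9101, 0.1769, -0.3746]
J5: z=[-0.1102, -0.9750, -0.1928] o=[-0.7582, 0.3320, 0.2291] → [0.0898, -0.1001, 0.4548, -0.1102, -0.9750, -0.1928]
J6: z=[-0.1102, -0.9750, -0.1928] o=[-0.4057, -0.0720, -0.3151] → [-0.3629, 0.0279, 0.0665, -0.1102, -0.9750, -0.1928]
q̇ = J⁺·V = [-0.1340, 0.0740, -0.4640, 0.8410, 0.3620, 0.8620]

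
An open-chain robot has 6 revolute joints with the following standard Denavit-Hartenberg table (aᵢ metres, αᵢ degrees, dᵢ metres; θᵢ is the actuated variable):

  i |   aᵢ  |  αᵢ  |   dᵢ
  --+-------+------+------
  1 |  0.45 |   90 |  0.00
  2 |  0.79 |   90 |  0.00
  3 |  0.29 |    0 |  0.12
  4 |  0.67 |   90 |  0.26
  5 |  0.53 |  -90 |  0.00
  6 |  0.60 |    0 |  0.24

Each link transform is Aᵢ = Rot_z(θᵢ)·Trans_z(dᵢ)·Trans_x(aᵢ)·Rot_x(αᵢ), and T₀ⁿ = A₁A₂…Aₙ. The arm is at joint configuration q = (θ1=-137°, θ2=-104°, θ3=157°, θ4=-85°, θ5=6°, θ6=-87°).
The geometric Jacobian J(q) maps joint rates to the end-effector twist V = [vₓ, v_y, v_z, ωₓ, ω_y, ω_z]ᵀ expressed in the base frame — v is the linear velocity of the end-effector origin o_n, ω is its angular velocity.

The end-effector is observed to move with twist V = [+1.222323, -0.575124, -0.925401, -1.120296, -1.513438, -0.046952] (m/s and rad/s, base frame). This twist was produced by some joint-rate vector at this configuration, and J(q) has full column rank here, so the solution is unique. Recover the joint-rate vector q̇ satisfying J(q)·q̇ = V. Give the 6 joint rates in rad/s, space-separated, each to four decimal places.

0.2510 -0.4430 -0.5760 -0.8530 -0.1820 -0.4420

o_n = [-0.3207, 1.1674, -1.2573]
J₁: ẑ×o_n = [-1.1674, -0.3207, 0.0000], ω = ẑ
J2: z=[-0.6820, 0.7314, 0.0000] o=[-0.3291, -0.3069, 0.0000] → [-0.9196, -0.8575, -1.0116, -0.6820, 0.7314, 0.0000]
J3: z=[0.7096, 0.6617, 0.2419] o=[-0.1893, -0.1766, -0.7665] → [-0.6499, 0.3165, 1.0406, 0.7096, 0.6617, 0.2419]
J4: z=[0.7096, 0.6617, 0.2419] o=[-0.2287, -0.0583, -0.4785] → [-0.8119, 0.5304, 0.9307, 0.7096, 0.6617, 0.2419]
J5: z=[0.3790, -0.0691, -0.9228] o=[-0.4421, 0.6139, -0.6165] → [0.5550, 0.1309, 0.2182, 0.3790, -0.0691, -0.9228]
J6: z=[0.7678, 0.5801, 0.2719] o=[-0.7159, 1.0441, -0.7611] → [-0.3214, 0.4885, -0.1345, 0.7678, 0.5801, 0.2719]
q̇ = J⁺·V = [0.2510, -0.4430, -0.5760, -0.8530, -0.1820, -0.4420]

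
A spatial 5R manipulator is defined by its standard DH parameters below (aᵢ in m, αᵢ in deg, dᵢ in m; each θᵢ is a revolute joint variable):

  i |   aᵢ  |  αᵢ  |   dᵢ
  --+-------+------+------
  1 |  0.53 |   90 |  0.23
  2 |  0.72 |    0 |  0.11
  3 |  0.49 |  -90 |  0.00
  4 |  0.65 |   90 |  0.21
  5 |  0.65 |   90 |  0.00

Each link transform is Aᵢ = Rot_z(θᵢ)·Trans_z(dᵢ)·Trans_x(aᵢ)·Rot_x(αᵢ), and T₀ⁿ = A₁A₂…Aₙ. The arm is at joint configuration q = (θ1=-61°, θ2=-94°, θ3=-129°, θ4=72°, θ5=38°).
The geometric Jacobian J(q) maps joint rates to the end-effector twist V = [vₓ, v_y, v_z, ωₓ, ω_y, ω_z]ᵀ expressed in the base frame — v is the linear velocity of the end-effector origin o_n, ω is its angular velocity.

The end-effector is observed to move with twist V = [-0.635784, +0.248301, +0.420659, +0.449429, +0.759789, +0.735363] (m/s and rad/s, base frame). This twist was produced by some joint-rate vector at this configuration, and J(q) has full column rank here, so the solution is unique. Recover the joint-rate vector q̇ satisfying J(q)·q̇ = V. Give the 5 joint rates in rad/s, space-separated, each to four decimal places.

o_n = [0.6003, 0.9700, -0.3554]
J₁: ẑ×o_n = [-0.9700, 0.6003, 0.0000], ω = ẑ
J2: z=[-0.8746, -0.4848, 0.0000] o=[0.2569, -0.4635, 0.2300] → [0.2838, -0.5120, -1.0874, -0.8746, -0.4848, 0.0000]
J3: z=[-0.8746, -0.4848, 0.0000] o=[0.1364, -0.4730, -0.4882] → [-0.0644, 0.1162, -1.0372, -0.8746, -0.4848, 0.0000]
J4: z=[-0.3306, 0.5965, -0.7314] o=[-0.0373, -0.1595, -0.1541] → [0.7060, -0.5329, -0.7538, -0.3306, 0.5965, -0.7314]
J5: z=[-0.6075, 0.4585, 0.6486] o=[0.3627, 0.3939, -0.1707] → [-0.4584, 0.0419, -0.4589, -0.6075, 0.4585, 0.6486]
q̇ = J⁺·V = [0.9410, -0.0210, -0.8010, 0.4550, 0.1960]

0.9410 -0.0210 -0.8010 0.4550 0.1960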